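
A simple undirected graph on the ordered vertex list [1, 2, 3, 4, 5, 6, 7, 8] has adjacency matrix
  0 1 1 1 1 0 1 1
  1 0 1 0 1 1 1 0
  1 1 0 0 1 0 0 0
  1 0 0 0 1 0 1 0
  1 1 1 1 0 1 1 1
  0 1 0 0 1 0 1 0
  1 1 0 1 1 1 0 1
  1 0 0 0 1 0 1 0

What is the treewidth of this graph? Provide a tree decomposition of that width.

The largest bag has 4 vertices, giving width 3; this decomposition certifies tw(G) ≤ 3. Conversely, {1, 2, 3, 5} is a clique of size 4, and the vertices of any clique must share a bag in every tree decomposition; so some bag has ≥ 4 vertices and tw(G) ≥ 3. Combining the bounds, tw(G) = 3.

Treewidth 3.
One optimal decomposition is:
Bags: B1 = {1, 2, 5, 7}  B2 = {1, 4, 5, 7}  B3 = {2, 5, 6, 7}  B4 = {1, 5, 7, 8}  B5 = {1, 2, 3, 5}
Tree: B1–B2, B1–B3, B2–B4, B1–B5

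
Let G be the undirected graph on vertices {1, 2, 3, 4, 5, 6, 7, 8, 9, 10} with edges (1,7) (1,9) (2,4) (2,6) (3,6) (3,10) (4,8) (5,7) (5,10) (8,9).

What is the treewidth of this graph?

A width-2 tree decomposition is:
Bags: B1 = {4, 8, 9}  B2 = {2, 4, 9}  B3 = {2, 6, 9}  B4 = {3, 6, 9}  B5 = {3, 9, 10}  B6 = {5, 9, 10}  B7 = {5, 7, 9}  B8 = {1, 7, 9}
Tree: B1–B2, B2–B3, B3–B4, B4–B5, B5–B6, B6–B7, B7–B8
The largest bag has 3 vertices, giving width 2; this decomposition certifies tw(G) ≤ 2. Since 9–8–4–2–6–3–10–5–7–1–9 is a cycle in G, G is not acyclic. Forests are exactly the graphs of treewidth ≤ 1, so tw(G) ≥ 2. Therefore the treewidth is 2.

2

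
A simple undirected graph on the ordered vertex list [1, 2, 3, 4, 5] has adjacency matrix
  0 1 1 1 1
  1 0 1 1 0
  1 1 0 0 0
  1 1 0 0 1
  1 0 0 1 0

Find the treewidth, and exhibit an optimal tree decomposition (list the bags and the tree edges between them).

The largest bag has 3 vertices, giving width 2; this decomposition certifies tw(G) ≤ 2. Conversely, {1, 2, 3} is a clique of size 3, and the vertices of any clique must share a bag in every tree decomposition; so some bag has ≥ 3 vertices and tw(G) ≥ 2. Therefore the treewidth is 2.

Treewidth 2.
Bags: B1 = {1, 2, 4}  B2 = {1, 2, 3}  B3 = {1, 4, 5}
Tree: B1–B2, B1–B3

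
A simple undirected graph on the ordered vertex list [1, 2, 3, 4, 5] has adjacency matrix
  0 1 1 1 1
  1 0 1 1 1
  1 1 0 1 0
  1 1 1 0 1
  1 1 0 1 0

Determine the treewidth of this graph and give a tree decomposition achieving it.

Every bag has size at most 4, so the width is 4 − 1 = 3 and tw(G) ≤ 3. For the lower bound, the 4 vertices {1, 2, 3, 4} are pairwise adjacent, and any tree decomposition puts a clique entirely inside one bag — forcing width ≥ 3. Hence tw(G) = 3 exactly.

Treewidth 3.
One optimal decomposition is:
Bags: B1 = {1, 2, 3, 4}  B2 = {1, 2, 4, 5}
Tree: B1–B2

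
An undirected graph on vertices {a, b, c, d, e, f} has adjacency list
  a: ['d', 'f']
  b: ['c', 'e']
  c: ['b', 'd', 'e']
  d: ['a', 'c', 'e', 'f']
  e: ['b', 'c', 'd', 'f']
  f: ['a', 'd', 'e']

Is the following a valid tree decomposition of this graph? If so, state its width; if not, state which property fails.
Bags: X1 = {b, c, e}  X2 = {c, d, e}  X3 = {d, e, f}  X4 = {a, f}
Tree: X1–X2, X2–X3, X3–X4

A tree decomposition must satisfy three properties: every vertex lies in some bag; for every edge, both endpoints lie together in some bag; and for every vertex, the bags containing it form a connected subtree. Here edge (d,a) lies in no bag, so the decomposition is invalid.

No — edge (d,a) lies in no bag.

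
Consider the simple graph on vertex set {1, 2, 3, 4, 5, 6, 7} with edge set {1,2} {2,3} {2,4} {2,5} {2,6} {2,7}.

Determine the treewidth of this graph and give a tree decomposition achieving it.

Treewidth 1.
One such decomposition:
Bags: B1 = {1, 2}  B2 = {2, 3}  B3 = {2, 5}  B4 = {2, 4}  B5 = {2, 7}  B6 = {2, 6}
Tree: B1–B2, B1–B3, B2–B4, B3–B5, B3–B6

Every bag has size at most 2, so the width is 2 − 1 = 1 and tw(G) ≤ 1. G has an edge, so its treewidth is at least 1. Combining the bounds, tw(G) = 1.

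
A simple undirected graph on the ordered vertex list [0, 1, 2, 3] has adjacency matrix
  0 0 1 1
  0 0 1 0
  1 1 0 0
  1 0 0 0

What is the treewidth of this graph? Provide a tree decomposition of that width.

The largest bag has 2 vertices, giving width 1; this decomposition certifies tw(G) ≤ 1. Any graph with an edge has treewidth ≥ 1, and G has the edge 2–0. Combining the bounds, tw(G) = 1.

Treewidth 1.
One such decomposition:
Bags: B1 = {0, 2}  B2 = {1, 2}  B3 = {0, 3}
Tree: B1–B2, B1–B3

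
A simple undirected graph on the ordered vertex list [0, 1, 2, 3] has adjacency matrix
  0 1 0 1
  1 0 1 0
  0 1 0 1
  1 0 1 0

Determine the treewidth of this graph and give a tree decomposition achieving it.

The largest bag has 3 vertices, giving width 2; this decomposition certifies tw(G) ≤ 2. The edges 0–3–2–1–0 form a cycle, so G is not a tree and its treewidth is at least 2. Combining the bounds, tw(G) = 2.

Treewidth 2.
One such decomposition:
Bags: B1 = {0, 2, 3}  B2 = {0, 1, 2}
Tree: B1–B2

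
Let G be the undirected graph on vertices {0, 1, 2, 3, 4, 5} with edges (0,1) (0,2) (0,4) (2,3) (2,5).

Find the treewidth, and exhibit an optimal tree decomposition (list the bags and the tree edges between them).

Each bag holds 2 vertices, so the decomposition has width 1, which upper-bounds the treewidth. Since G has at least one edge (e.g. 2–5), it is not an edgeless graph, so tw(G) ≥ 1. Combining the bounds, tw(G) = 1.

Treewidth 1.
One optimal decomposition is:
Bags: B1 = {2, 5}  B2 = {2, 3}  B3 = {0, 2}  B4 = {0, 4}  B5 = {0, 1}
Tree: B1–B2, B2–B3, B3–B4, B4–B5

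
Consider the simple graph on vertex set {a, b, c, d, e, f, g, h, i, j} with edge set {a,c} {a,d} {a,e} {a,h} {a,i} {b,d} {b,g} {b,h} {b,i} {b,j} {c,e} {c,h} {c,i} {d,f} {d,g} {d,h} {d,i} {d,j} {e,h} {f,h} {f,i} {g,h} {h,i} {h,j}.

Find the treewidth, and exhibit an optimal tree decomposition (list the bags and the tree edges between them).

Treewidth 3.
One such decomposition:
Bags: B1 = {b, d, h, i}  B2 = {d, f, h, i}  B3 = {b, d, g, h}  B4 = {a, d, h, i}  B5 = {a, c, h, i}  B6 = {b, d, h, j}  B7 = {a, c, e, h}
Tree: B1–B2, B1–B3, B2–B4, B4–B5, B1–B6, B5–B7

The largest bag has 4 vertices, giving width 3; this decomposition certifies tw(G) ≤ 3. Conversely, {a, d, h, i} is a clique of size 4, and the vertices of any clique must share a bag in every tree decomposition; so some bag has ≥ 4 vertices and tw(G) ≥ 3. Combining the bounds, tw(G) = 3.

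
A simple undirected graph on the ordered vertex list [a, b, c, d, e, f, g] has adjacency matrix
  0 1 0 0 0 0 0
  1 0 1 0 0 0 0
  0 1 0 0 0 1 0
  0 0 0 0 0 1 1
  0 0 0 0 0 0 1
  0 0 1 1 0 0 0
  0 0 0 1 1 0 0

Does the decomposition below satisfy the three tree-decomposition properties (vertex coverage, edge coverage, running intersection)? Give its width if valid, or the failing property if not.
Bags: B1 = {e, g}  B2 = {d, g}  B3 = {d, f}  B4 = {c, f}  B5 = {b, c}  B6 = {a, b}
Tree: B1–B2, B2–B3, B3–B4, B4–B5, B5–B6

Yes; width 1.

Checking the three conditions: (i) the bags cover all of {a, b, c, d, e, f, g}; (ii) for each edge, some bag contains both endpoints; (iii) the bags containing any fixed vertex form a subtree. All hold, so the decomposition is valid with width 2 − 1 = 1.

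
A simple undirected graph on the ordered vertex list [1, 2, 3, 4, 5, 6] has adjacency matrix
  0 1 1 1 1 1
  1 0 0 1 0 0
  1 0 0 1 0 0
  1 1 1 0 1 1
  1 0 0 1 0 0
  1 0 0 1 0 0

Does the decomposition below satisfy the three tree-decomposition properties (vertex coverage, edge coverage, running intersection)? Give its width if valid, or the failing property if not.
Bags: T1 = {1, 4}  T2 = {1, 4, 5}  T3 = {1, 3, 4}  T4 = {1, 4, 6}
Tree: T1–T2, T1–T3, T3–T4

No — vertex 2 appears in no bag.

A tree decomposition must satisfy three properties: every vertex lies in some bag; for every edge, both endpoints lie together in some bag; and for every vertex, the bags containing it form a connected subtree. Here vertex 2 appears in no bag, so the decomposition is invalid.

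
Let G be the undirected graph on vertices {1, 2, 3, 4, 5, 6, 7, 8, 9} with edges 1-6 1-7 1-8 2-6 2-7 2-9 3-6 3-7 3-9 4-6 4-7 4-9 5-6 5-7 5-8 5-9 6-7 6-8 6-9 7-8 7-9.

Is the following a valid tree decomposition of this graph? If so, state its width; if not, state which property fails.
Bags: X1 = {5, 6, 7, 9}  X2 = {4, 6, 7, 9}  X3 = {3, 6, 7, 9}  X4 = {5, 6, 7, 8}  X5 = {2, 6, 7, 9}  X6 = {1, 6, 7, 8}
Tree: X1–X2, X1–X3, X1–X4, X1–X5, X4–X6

Every vertex of G appears in some bag (union = {1, 2, 3, 4, 5, 6, 7, 8, 9}); every edge is covered by a bag; and for each vertex v the set of bags containing v is connected in the bag tree. The decomposition is therefore valid. The largest bag has 4 vertices, so the width is 3.

Yes; width 3.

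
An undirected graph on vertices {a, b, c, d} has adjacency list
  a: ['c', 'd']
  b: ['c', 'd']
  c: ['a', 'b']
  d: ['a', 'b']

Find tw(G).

A width-2 tree decomposition is:
Bags: B1 = {a, b, d}  B2 = {a, b, c}
Tree: B1–B2
The largest bag has 3 vertices, giving width 2; this decomposition certifies tw(G) ≤ 2. For the lower bound, G contains the cycle b–d–a–c–b, so G is not a forest; only forests have treewidth ≤ 1, hence tw(G) ≥ 2. The upper and lower bounds meet at 2, so that is the treewidth.

2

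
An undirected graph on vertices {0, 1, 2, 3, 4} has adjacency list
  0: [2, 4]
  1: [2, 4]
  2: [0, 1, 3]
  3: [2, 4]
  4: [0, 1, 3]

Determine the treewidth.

A width-2 tree decomposition is:
Bags: B1 = {0, 2, 4}  B2 = {2, 3, 4}  B3 = {1, 2, 4}
Tree: B1–B2, B2–B3
The largest bag has 3 vertices, giving width 2; this decomposition certifies tw(G) ≤ 2. The edges 2–0–4–3–2 form a cycle, so G is not a tree and its treewidth is at least 2. Hence tw(G) = 2 exactly.

2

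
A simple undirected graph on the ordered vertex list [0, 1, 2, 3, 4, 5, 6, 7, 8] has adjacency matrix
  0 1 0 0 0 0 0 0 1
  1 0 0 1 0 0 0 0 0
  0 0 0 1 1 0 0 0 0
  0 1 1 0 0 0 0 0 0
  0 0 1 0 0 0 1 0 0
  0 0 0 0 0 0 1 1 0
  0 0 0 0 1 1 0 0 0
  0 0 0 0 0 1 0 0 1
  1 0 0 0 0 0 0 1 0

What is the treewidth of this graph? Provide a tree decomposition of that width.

Treewidth 2.
Bags: B1 = {5, 7, 8}  B2 = {0, 5, 8}  B3 = {0, 1, 5}  B4 = {1, 3, 5}  B5 = {2, 3, 5}  B6 = {2, 4, 5}  B7 = {4, 5, 6}
Tree: B1–B2, B2–B3, B3–B4, B4–B5, B5–B6, B6–B7

The largest bag has 3 vertices, giving width 2; this decomposition certifies tw(G) ≤ 2. The edges 5–7–8–0–1–3–2–4–6–5 form a cycle, so G is not a tree and its treewidth is at least 2. Therefore the treewidth is 2.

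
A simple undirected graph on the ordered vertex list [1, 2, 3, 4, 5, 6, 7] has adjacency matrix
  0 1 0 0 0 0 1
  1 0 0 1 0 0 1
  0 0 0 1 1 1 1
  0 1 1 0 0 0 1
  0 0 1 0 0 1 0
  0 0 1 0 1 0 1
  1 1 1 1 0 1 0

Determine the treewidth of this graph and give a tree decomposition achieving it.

Treewidth 2.
Bags: B1 = {2, 4, 7}  B2 = {3, 4, 7}  B3 = {1, 2, 7}  B4 = {3, 6, 7}  B5 = {3, 5, 6}
Tree: B1–B2, B1–B3, B2–B4, B4–B5

Each bag holds 3 vertices, so the decomposition has width 2, which upper-bounds the treewidth. Conversely, {3, 5, 6} is a clique of size 3, and the vertices of any clique must share a bag in every tree decomposition; so some bag has ≥ 3 vertices and tw(G) ≥ 2. Therefore the treewidth is 2.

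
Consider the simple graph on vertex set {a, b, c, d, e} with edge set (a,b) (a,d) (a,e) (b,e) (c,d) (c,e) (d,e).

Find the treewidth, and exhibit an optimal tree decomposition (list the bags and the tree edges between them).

The largest bag has 3 vertices, giving width 2; this decomposition certifies tw(G) ≤ 2. Conversely, {c, d, e} is a clique of size 3, and the vertices of any clique must share a bag in every tree decomposition; so some bag has ≥ 3 vertices and tw(G) ≥ 2. The upper and lower bounds meet at 2, so that is the treewidth.

Treewidth 2.
One such decomposition:
Bags: B1 = {a, b, e}  B2 = {a, d, e}  B3 = {c, d, e}
Tree: B1–B2, B2–B3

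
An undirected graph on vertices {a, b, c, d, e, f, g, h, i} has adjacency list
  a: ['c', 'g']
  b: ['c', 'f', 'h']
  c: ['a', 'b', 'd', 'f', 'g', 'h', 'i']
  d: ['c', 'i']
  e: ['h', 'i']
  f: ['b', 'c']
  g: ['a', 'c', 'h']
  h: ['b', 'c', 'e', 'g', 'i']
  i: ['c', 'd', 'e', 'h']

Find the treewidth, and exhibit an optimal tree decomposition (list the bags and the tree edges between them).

Every bag has size at most 3, so the width is 3 − 1 = 2 and tw(G) ≤ 2. For the lower bound, the 3 vertices {e, h, i} are pairwise adjacent, and any tree decomposition puts a clique entirely inside one bag — forcing width ≥ 2. The upper and lower bounds meet at 2, so that is the treewidth.

Treewidth 2.
One such decomposition:
Bags: B1 = {c, g, h}  B2 = {c, h, i}  B3 = {a, c, g}  B4 = {b, c, h}  B5 = {e, h, i}  B6 = {b, c, f}  B7 = {c, d, i}
Tree: B1–B2, B1–B3, B2–B4, B2–B5, B4–B6, B2–B7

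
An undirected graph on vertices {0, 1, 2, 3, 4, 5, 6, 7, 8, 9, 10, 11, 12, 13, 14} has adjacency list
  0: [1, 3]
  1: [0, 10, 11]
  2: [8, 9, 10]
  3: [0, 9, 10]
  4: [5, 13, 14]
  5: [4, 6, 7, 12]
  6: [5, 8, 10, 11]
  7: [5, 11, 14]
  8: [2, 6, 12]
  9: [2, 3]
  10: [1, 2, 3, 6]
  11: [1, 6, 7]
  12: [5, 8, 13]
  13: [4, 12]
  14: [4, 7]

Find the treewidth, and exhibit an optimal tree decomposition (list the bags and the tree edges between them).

Treewidth 3.
One such decomposition:
Bags: B1 = {0, 1, 3, 9}  B2 = {1, 3, 9, 10}  B3 = {1, 2, 9, 10}  B4 = {1, 2, 10, 11}  B5 = {2, 6, 10, 11}  B6 = {2, 6, 8, 11}  B7 = {6, 7, 8, 11}  B8 = {5, 6, 7, 8}  B9 = {5, 7, 8, 12}  B10 = {5, 7, 12, 14}  B11 = {4, 5, 12, 14}  B12 = {4, 12, 13, 14}
Tree: B1–B2, B2–B3, B3–B4, B4–B5, B5–B6, B6–B7, B7–B8, B8–B9, B9–B10, B10–B11, B11–B12

Every bag has size at most 4, so the width is 4 − 1 = 3 and tw(G) ≤ 3. For the lower bound: the 4 vertex sets {0,3,9}, {1}, {10}, {2,6,8,11} are disjoint, each induces a connected subgraph, and every pair is joined by at least one edge of G. Contracting each set to a single vertex therefore yields K_{4} as a minor, and since treewidth is minor-monotone, tw(G) ≥ tw(K_{4}) = 3. Hence tw(G) = 3 exactly.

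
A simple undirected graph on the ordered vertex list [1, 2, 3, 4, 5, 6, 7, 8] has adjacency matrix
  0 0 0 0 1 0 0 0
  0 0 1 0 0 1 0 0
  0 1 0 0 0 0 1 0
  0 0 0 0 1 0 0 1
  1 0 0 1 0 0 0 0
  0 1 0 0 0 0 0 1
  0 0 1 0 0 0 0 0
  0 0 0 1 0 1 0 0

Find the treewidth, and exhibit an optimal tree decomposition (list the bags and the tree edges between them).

The largest bag has 2 vertices, giving width 1; this decomposition certifies tw(G) ≤ 1. Any graph with an edge has treewidth ≥ 1, and G has the edge 7–3. The upper and lower bounds meet at 1, so that is the treewidth.

Treewidth 1.
One such decomposition:
Bags: B1 = {3, 7}  B2 = {2, 3}  B3 = {2, 6}  B4 = {6, 8}  B5 = {4, 8}  B6 = {4, 5}  B7 = {1, 5}
Tree: B1–B2, B2–B3, B3–B4, B4–B5, B5–B6, B6–B7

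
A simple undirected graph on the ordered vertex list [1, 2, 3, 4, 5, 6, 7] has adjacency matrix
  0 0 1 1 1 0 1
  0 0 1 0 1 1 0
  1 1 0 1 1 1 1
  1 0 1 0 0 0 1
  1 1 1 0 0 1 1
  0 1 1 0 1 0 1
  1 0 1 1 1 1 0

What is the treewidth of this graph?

A width-3 tree decomposition is:
Bags: B1 = {3, 5, 6, 7}  B2 = {2, 3, 5, 6}  B3 = {1, 3, 5, 7}  B4 = {1, 3, 4, 7}
Tree: B1–B2, B1–B3, B3–B4
Every bag has size at most 4, so the width is 4 − 1 = 3 and tw(G) ≤ 3. On the other hand G contains the 4-clique {1, 3, 4, 7}. A clique must lie in a single bag of any decomposition, so no decomposition can have width below 3. Combining the bounds, tw(G) = 3.

3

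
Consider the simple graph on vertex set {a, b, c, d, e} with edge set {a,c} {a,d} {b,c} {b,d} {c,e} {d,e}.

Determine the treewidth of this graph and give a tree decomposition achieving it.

Every bag has size at most 3, so the width is 3 − 1 = 2 and tw(G) ≤ 2. For the lower bound, G contains the cycle e–d–a–c–e, so G is not a forest; only forests have treewidth ≤ 1, hence tw(G) ≥ 2. Hence tw(G) = 2 exactly.

Treewidth 2.
Bags: B1 = {c, d, e}  B2 = {a, c, d}  B3 = {b, c, d}
Tree: B1–B2, B2–B3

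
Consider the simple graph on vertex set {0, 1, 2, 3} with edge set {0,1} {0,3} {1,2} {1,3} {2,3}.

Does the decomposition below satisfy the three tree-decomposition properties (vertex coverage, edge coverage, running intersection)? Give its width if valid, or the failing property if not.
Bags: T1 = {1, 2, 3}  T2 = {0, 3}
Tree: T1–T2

No — edge (1,0) lies in no bag.

A tree decomposition must satisfy three properties: every vertex lies in some bag; for every edge, both endpoints lie together in some bag; and for every vertex, the bags containing it form a connected subtree. Here edge (1,0) lies in no bag, so the decomposition is invalid.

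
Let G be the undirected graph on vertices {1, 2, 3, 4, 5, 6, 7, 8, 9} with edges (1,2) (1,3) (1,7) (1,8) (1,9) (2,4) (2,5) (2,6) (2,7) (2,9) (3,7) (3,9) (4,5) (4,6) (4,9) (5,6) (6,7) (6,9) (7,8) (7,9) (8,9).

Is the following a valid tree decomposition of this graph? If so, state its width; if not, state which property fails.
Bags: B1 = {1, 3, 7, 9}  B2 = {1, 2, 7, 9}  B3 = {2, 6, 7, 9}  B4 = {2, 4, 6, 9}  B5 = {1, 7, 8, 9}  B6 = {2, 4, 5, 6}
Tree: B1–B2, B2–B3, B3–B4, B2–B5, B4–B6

Every vertex of G appears in some bag (union = {1, 2, 3, 4, 5, 6, 7, 8, 9}); every edge is covered by a bag; and for each vertex v the set of bags containing v is connected in the bag tree. The decomposition is therefore valid. The largest bag has 4 vertices, so the width is 3.

Yes; width 3.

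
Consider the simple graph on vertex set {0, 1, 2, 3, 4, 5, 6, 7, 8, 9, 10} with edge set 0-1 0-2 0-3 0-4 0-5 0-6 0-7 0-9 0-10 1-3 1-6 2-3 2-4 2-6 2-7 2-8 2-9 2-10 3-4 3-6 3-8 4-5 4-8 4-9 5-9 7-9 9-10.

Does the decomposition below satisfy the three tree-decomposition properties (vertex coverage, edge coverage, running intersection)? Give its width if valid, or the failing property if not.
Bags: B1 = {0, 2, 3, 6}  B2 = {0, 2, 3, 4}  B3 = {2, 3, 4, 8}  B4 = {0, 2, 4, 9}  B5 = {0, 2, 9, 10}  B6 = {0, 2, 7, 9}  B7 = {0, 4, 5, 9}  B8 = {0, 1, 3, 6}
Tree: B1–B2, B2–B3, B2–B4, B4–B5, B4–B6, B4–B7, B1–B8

Vertex coverage: the bags together contain {0, 1, 2, 3, 4, 5, 6, 7, 8, 9, 10}, the full vertex set. Edge coverage: each edge of G has both endpoints in at least one bag. Running intersection: for every vertex, the bags containing it form a connected subtree. All three properties hold, so this is a valid tree decomposition of width max|bag| − 1 = 3, and hence tw(G) ≤ 3.

Yes; width 3.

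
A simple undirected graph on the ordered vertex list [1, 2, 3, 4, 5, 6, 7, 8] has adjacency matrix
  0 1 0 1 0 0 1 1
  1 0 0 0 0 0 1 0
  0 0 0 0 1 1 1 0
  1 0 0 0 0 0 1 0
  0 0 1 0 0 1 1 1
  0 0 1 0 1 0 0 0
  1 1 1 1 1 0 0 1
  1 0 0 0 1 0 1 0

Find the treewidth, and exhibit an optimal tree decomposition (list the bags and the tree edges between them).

Treewidth 2.
Bags: B1 = {5, 7, 8}  B2 = {1, 7, 8}  B3 = {3, 5, 7}  B4 = {1, 4, 7}  B5 = {3, 5, 6}  B6 = {1, 2, 7}
Tree: B1–B2, B1–B3, B2–B4, B3–B5, B4–B6

Each bag holds 3 vertices, so the decomposition has width 2, which upper-bounds the treewidth. Conversely, {3, 5, 6} is a clique of size 3, and the vertices of any clique must share a bag in every tree decomposition; so some bag has ≥ 3 vertices and tw(G) ≥ 2. Therefore the treewidth is 2.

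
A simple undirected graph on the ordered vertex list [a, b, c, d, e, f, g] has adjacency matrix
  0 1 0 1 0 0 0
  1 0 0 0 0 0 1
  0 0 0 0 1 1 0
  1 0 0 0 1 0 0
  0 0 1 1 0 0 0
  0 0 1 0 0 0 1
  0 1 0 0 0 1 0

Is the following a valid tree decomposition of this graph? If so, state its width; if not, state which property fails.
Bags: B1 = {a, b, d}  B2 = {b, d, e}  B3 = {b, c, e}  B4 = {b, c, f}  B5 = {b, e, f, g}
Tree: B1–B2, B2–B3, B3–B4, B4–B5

A tree decomposition must satisfy three properties: every vertex lies in some bag; for every edge, both endpoints lie together in some bag; and for every vertex, the bags containing it form a connected subtree. Here bags containing vertex e are not connected in the tree, so the decomposition is invalid.

No — bags containing vertex e are not connected in the tree.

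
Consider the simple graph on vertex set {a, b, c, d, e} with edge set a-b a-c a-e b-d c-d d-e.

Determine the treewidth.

2

A width-2 tree decomposition is:
Bags: B1 = {a, b, d}  B2 = {a, d, e}  B3 = {a, c, d}
Tree: B1–B2, B2–B3
The largest bag has 3 vertices, giving width 2; this decomposition certifies tw(G) ≤ 2. For the lower bound, G contains the cycle b–d–e–a–b, so G is not a forest; only forests have treewidth ≤ 1, hence tw(G) ≥ 2. Therefore the treewidth is 2.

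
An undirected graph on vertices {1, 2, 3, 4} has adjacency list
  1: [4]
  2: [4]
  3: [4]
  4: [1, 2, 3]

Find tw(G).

A width-1 tree decomposition is:
Bags: B1 = {2, 4}  B2 = {1, 4}  B3 = {3, 4}
Tree: B1–B2, B2–B3
The largest bag has 2 vertices, giving width 1; this decomposition certifies tw(G) ≤ 1. Any graph with an edge has treewidth ≥ 1, and G has the edge 2–4. The upper and lower bounds meet at 1, so that is the treewidth.

1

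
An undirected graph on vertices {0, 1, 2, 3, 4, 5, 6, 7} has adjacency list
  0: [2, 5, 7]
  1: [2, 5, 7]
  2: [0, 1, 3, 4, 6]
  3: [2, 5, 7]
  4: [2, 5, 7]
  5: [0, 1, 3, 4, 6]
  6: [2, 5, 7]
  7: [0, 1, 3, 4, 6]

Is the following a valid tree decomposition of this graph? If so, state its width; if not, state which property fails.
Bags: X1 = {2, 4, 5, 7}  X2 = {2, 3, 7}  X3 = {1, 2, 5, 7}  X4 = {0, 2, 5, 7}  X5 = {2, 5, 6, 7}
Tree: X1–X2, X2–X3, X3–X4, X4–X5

A tree decomposition must satisfy three properties: every vertex lies in some bag; for every edge, both endpoints lie together in some bag; and for every vertex, the bags containing it form a connected subtree. Here edge (5,3) lies in no bag, so the decomposition is invalid.

No — edge (5,3) lies in no bag.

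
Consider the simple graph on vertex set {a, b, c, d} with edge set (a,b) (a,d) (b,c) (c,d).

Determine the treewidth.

2

A width-2 tree decomposition is:
Bags: B1 = {b, c, d}  B2 = {a, b, d}
Tree: B1–B2
The largest bag has 3 vertices, giving width 2; this decomposition certifies tw(G) ≤ 2. Since d–c–b–a–d is a cycle in G, G is not acyclic. Forests are exactly the graphs of treewidth ≤ 1, so tw(G) ≥ 2. Combining the bounds, tw(G) = 2.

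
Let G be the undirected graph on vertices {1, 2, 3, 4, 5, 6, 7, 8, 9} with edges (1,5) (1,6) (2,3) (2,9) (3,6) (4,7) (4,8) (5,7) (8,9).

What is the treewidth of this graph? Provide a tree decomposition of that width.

Treewidth 2.
Bags: B1 = {2, 8, 9}  B2 = {2, 4, 8}  B3 = {2, 4, 7}  B4 = {2, 5, 7}  B5 = {1, 2, 5}  B6 = {1, 2, 6}  B7 = {2, 3, 6}
Tree: B1–B2, B2–B3, B3–B4, B4–B5, B5–B6, B6–B7

The largest bag has 3 vertices, giving width 2; this decomposition certifies tw(G) ≤ 2. The edges 2–9–8–4–7–5–1–6–3–2 form a cycle, so G is not a tree and its treewidth is at least 2. The upper and lower bounds meet at 2, so that is the treewidth.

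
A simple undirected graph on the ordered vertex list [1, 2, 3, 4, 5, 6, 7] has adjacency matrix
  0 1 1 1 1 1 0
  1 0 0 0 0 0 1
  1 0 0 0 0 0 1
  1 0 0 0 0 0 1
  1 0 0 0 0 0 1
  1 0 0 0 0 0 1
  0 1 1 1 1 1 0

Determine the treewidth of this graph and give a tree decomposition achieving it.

Treewidth 2.
One optimal decomposition is:
Bags: B1 = {1, 6, 7}  B2 = {1, 2, 7}  B3 = {1, 4, 7}  B4 = {1, 5, 7}  B5 = {1, 3, 7}
Tree: B1–B2, B2–B3, B3–B4, B4–B5

Each bag holds 3 vertices, so the decomposition has width 2, which upper-bounds the treewidth. Since 7–6–1–2–7 is a cycle in G, G is not acyclic. Forests are exactly the graphs of treewidth ≤ 1, so tw(G) ≥ 2. Combining the bounds, tw(G) = 2.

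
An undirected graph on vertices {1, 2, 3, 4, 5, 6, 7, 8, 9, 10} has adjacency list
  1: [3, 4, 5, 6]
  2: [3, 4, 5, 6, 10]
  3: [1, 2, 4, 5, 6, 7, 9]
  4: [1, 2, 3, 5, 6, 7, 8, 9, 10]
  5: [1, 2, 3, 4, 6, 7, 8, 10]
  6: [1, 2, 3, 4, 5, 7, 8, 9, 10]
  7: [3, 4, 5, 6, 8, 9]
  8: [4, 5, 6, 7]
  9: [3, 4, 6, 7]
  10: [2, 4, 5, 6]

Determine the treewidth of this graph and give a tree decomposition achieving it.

Each bag holds 5 vertices, so the decomposition has width 4, which upper-bounds the treewidth. On the other hand G contains the 5-clique {3, 4, 6, 7, 9}. A clique must lie in a single bag of any decomposition, so no decomposition can have width below 4. Therefore the treewidth is 4.

Treewidth 4.
Bags: B1 = {4, 5, 6, 7, 8}  B2 = {3, 4, 5, 6, 7}  B3 = {2, 3, 4, 5, 6}  B4 = {1, 3, 4, 5, 6}  B5 = {2, 4, 5, 6, 10}  B6 = {3, 4, 6, 7, 9}
Tree: B1–B2, B2–B3, B3–B4, B3–B5, B2–B6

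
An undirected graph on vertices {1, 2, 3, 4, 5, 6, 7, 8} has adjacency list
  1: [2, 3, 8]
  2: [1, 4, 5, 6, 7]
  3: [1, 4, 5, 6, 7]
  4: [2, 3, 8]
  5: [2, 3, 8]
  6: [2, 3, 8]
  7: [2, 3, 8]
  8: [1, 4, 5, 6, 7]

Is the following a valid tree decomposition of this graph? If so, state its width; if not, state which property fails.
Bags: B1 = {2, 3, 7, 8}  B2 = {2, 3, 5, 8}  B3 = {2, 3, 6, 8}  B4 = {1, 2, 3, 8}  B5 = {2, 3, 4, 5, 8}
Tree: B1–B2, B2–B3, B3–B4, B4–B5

A tree decomposition must satisfy three properties: every vertex lies in some bag; for every edge, both endpoints lie together in some bag; and for every vertex, the bags containing it form a connected subtree. Here bags containing vertex 5 are not connected in the tree, so the decomposition is invalid.

No — bags containing vertex 5 are not connected in the tree.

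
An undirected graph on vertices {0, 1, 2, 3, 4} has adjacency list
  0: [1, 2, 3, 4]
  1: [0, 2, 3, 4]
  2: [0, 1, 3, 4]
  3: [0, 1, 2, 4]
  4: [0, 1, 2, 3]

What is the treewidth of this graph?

4

A width-4 tree decomposition is:
Bags: B1 = {0, 1, 2, 3, 4}
Tree: (single bag)
A single bag containing all 5 vertices is trivially a valid decomposition of width 4. On the other hand G contains the 5-clique {0, 1, 2, 3, 4}. A clique must lie in a single bag of any decomposition, so no decomposition can have width below 4. Combining the bounds, tw(G) = 4.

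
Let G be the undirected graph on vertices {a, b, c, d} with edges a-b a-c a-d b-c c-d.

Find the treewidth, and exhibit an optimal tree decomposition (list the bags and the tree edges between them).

Treewidth 2.
One optimal decomposition is:
Bags: B1 = {a, c, d}  B2 = {a, b, c}
Tree: B1–B2

Each bag holds 3 vertices, so the decomposition has width 2, which upper-bounds the treewidth. Conversely, {a, c, d} is a clique of size 3, and the vertices of any clique must share a bag in every tree decomposition; so some bag has ≥ 3 vertices and tw(G) ≥ 2. Therefore the treewidth is 2.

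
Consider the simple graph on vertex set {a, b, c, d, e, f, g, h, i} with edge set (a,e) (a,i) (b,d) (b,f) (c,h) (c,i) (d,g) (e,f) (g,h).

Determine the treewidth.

2

A width-2 tree decomposition is:
Bags: B1 = {b, d, g}  B2 = {b, g, h}  B3 = {b, c, h}  B4 = {b, c, i}  B5 = {a, b, i}  B6 = {a, b, e}  B7 = {b, e, f}
Tree: B1–B2, B2–B3, B3–B4, B4–B5, B5–B6, B6–B7
Each bag holds 3 vertices, so the decomposition has width 2, which upper-bounds the treewidth. Since b–d–g–h–c–i–a–e–f–b is a cycle in G, G is not acyclic. Forests are exactly the graphs of treewidth ≤ 1, so tw(G) ≥ 2. Combining the bounds, tw(G) = 2.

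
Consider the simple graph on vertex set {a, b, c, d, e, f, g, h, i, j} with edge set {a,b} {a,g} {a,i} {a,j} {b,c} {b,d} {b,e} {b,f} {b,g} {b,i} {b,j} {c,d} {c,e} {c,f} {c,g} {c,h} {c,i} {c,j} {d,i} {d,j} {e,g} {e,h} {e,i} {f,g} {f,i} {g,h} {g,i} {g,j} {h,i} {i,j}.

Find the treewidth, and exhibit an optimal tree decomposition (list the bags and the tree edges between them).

Each bag holds 5 vertices, so the decomposition has width 4, which upper-bounds the treewidth. Conversely, {b, c, d, i, j} is a clique of size 5, and the vertices of any clique must share a bag in every tree decomposition; so some bag has ≥ 5 vertices and tw(G) ≥ 4. The upper and lower bounds meet at 4, so that is the treewidth.

Treewidth 4.
One such decomposition:
Bags: B1 = {b, c, e, g, i}  B2 = {b, c, g, i, j}  B3 = {b, c, f, g, i}  B4 = {b, c, d, i, j}  B5 = {c, e, g, h, i}  B6 = {a, b, g, i, j}
Tree: B1–B2, B1–B3, B2–B4, B1–B5, B2–B6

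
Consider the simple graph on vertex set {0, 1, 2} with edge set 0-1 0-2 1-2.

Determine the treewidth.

2

A width-2 tree decomposition is:
Bags: B1 = {0, 1, 2}
Tree: (single bag)
A single bag containing all 3 vertices is trivially a valid decomposition of width 2. On the other hand G contains the 3-clique {0, 1, 2}. A clique must lie in a single bag of any decomposition, so no decomposition can have width below 2. Combining the bounds, tw(G) = 2.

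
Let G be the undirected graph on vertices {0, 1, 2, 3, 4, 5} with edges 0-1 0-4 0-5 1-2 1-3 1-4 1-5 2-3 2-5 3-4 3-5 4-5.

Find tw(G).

A width-3 tree decomposition is:
Bags: B1 = {1, 2, 3, 5}  B2 = {1, 3, 4, 5}  B3 = {0, 1, 4, 5}
Tree: B1–B2, B2–B3
Each bag holds 4 vertices, so the decomposition has width 3, which upper-bounds the treewidth. Conversely, {0, 1, 4, 5} is a clique of size 4, and the vertices of any clique must share a bag in every tree decomposition; so some bag has ≥ 4 vertices and tw(G) ≥ 3. Hence tw(G) = 3 exactly.

3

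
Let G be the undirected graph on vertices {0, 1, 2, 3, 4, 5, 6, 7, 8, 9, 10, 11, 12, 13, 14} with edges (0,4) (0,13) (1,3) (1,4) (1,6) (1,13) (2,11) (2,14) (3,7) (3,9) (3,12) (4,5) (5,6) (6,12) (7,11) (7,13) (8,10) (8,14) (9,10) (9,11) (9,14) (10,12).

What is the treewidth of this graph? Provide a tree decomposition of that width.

The largest bag has 4 vertices, giving width 3; this decomposition certifies tw(G) ≤ 3. For the lower bound: the 4 vertex sets {2,8,14}, {10}, {9}, {3,7,11,12} are disjoint, each induces a connected subgraph, and every pair is joined by at least one edge of G. Contracting each set to a single vertex therefore yields K_{4} as a minor, and since treewidth is minor-monotone, tw(G) ≥ tw(K_{4}) = 3. Combining the bounds, tw(G) = 3.

Treewidth 3.
One optimal decomposition is:
Bags: B1 = {2, 8, 10, 14}  B2 = {2, 9, 10, 14}  B3 = {2, 9, 10, 11}  B4 = {9, 10, 11, 12}  B5 = {3, 9, 11, 12}  B6 = {3, 7, 11, 12}  B7 = {3, 6, 7, 12}  B8 = {1, 3, 6, 7}  B9 = {1, 6, 7, 13}  B10 = {1, 5, 6, 13}  B11 = {1, 4, 5, 13}  B12 = {0, 4, 5, 13}
Tree: B1–B2, B2–B3, B3–B4, B4–B5, B5–B6, B6–B7, B7–B8, B8–B9, B9–B10, B10–B11, B11–B12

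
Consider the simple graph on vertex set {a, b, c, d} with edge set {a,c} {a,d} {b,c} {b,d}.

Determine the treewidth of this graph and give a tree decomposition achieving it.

The largest bag has 3 vertices, giving width 2; this decomposition certifies tw(G) ≤ 2. The edges a–c–b–d–a form a cycle, so G is not a tree and its treewidth is at least 2. The upper and lower bounds meet at 2, so that is the treewidth.

Treewidth 2.
One optimal decomposition is:
Bags: B1 = {a, b, c}  B2 = {a, b, d}
Tree: B1–B2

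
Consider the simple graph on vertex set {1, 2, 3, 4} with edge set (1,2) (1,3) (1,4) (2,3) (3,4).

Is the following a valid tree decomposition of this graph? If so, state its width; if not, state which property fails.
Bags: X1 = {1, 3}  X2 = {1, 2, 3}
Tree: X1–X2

No — vertex 4 appears in no bag.

A tree decomposition must satisfy three properties: every vertex lies in some bag; for every edge, both endpoints lie together in some bag; and for every vertex, the bags containing it form a connected subtree. Here vertex 4 appears in no bag, so the decomposition is invalid.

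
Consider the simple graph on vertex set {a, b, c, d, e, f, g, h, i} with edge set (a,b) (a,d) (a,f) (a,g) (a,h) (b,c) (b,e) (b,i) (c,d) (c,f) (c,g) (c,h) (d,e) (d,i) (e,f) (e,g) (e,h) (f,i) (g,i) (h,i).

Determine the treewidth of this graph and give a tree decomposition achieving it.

Treewidth 4.
One such decomposition:
Bags: B1 = {a, c, e, g, i}  B2 = {a, c, d, e, i}  B3 = {a, c, e, f, i}  B4 = {a, c, e, h, i}  B5 = {a, b, c, e, i}
Tree: B1–B2, B2–B3, B3–B4, B4–B5

Each bag holds 5 vertices, so the decomposition has width 4, which upper-bounds the treewidth. For the lower bound: the 5 vertex sets {g,i}, {c,d}, {a,f}, {e}, {h} are disjoint, each induces a connected subgraph, and every pair is joined by at least one edge of G. Contracting each set to a single vertex therefore yields K_{5} as a minor, and since treewidth is minor-monotone, tw(G) ≥ tw(K_{5}) = 4. Combining the bounds, tw(G) = 4.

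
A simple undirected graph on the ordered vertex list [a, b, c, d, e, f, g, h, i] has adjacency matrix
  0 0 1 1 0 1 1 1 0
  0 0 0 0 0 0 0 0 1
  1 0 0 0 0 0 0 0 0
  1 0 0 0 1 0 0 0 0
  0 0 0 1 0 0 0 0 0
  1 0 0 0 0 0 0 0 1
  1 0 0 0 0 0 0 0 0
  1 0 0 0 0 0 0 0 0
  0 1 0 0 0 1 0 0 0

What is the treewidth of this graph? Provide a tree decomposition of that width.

Treewidth 1.
One optimal decomposition is:
Bags: B1 = {a, h}  B2 = {a, f}  B3 = {a, c}  B4 = {f, i}  B5 = {a, d}  B6 = {a, g}  B7 = {b, i}  B8 = {d, e}
Tree: B1–B2, B1–B3, B2–B4, B3–B5, B2–B6, B4–B7, B5–B8

The largest bag has 2 vertices, giving width 1; this decomposition certifies tw(G) ≤ 1. Any graph with an edge has treewidth ≥ 1, and G has the edge h–a. The upper and lower bounds meet at 1, so that is the treewidth.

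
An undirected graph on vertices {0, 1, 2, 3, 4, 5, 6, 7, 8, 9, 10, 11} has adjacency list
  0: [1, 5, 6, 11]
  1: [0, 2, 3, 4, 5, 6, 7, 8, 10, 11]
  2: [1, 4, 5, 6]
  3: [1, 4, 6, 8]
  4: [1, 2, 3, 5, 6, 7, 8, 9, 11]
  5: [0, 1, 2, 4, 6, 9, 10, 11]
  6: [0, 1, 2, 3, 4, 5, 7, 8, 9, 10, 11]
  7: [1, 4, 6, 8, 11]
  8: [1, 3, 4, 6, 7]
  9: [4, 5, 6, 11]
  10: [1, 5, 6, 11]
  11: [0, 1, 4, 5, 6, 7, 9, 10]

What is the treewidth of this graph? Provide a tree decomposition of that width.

Treewidth 4.
One optimal decomposition is:
Bags: B1 = {1, 4, 6, 7, 11}  B2 = {1, 4, 6, 7, 8}  B3 = {1, 4, 5, 6, 11}  B4 = {1, 5, 6, 10, 11}  B5 = {1, 3, 4, 6, 8}  B6 = {1, 2, 4, 5, 6}  B7 = {4, 5, 6, 9, 11}  B8 = {0, 1, 5, 6, 11}
Tree: B1–B2, B1–B3, B3–B4, B2–B5, B3–B6, B3–B7, B4–B8

Each bag holds 5 vertices, so the decomposition has width 4, which upper-bounds the treewidth. For the lower bound, the 5 vertices {0, 1, 5, 6, 11} are pairwise adjacent, and any tree decomposition puts a clique entirely inside one bag — forcing width ≥ 4. Combining the bounds, tw(G) = 4.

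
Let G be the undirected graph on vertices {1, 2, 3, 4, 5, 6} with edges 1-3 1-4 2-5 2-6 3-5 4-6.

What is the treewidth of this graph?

A width-2 tree decomposition is:
Bags: B1 = {2, 3, 5}  B2 = {1, 2, 3}  B3 = {1, 2, 4}  B4 = {2, 4, 6}
Tree: B1–B2, B2–B3, B3–B4
Every bag has size at most 3, so the width is 3 − 1 = 2 and tw(G) ≤ 2. The edges 2–5–3–1–4–6–2 form a cycle, so G is not a tree and its treewidth is at least 2. The upper and lower bounds meet at 2, so that is the treewidth.

2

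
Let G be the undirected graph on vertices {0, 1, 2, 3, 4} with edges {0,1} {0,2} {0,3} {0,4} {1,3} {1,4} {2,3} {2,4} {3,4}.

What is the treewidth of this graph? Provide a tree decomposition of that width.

Treewidth 3.
Bags: B1 = {0, 2, 3, 4}  B2 = {0, 1, 3, 4}
Tree: B1–B2

The largest bag has 4 vertices, giving width 3; this decomposition certifies tw(G) ≤ 3. On the other hand G contains the 4-clique {0, 1, 3, 4}. A clique must lie in a single bag of any decomposition, so no decomposition can have width below 3. The upper and lower bounds meet at 3, so that is the treewidth.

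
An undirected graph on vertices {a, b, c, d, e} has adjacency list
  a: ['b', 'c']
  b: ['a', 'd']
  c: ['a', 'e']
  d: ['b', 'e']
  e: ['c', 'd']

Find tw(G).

A width-2 tree decomposition is:
Bags: B1 = {a, b, c}  B2 = {b, c, d}  B3 = {c, d, e}
Tree: B1–B2, B2–B3
Every bag has size at most 3, so the width is 3 − 1 = 2 and tw(G) ≤ 2. Since c–a–b–d–e–c is a cycle in G, G is not acyclic. Forests are exactly the graphs of treewidth ≤ 1, so tw(G) ≥ 2. Therefore the treewidth is 2.

2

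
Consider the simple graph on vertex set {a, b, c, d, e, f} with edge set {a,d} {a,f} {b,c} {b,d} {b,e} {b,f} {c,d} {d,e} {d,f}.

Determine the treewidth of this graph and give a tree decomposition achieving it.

Treewidth 2.
One such decomposition:
Bags: B1 = {b, d, f}  B2 = {b, c, d}  B3 = {a, d, f}  B4 = {b, d, e}
Tree: B1–B2, B1–B3, B2–B4

Each bag holds 3 vertices, so the decomposition has width 2, which upper-bounds the treewidth. Conversely, {a, d, f} is a clique of size 3, and the vertices of any clique must share a bag in every tree decomposition; so some bag has ≥ 3 vertices and tw(G) ≥ 2. The upper and lower bounds meet at 2, so that is the treewidth.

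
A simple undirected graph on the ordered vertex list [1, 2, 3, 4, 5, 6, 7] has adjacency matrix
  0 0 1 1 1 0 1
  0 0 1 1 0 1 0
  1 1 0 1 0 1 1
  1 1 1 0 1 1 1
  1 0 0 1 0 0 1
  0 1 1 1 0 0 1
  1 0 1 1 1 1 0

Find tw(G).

3

A width-3 tree decomposition is:
Bags: B1 = {3, 4, 6, 7}  B2 = {1, 3, 4, 7}  B3 = {1, 4, 5, 7}  B4 = {2, 3, 4, 6}
Tree: B1–B2, B2–B3, B1–B4
Each bag holds 4 vertices, so the decomposition has width 3, which upper-bounds the treewidth. Conversely, {1, 3, 4, 7} is a clique of size 4, and the vertices of any clique must share a bag in every tree decomposition; so some bag has ≥ 4 vertices and tw(G) ≥ 3. The upper and lower bounds meet at 3, so that is the treewidth.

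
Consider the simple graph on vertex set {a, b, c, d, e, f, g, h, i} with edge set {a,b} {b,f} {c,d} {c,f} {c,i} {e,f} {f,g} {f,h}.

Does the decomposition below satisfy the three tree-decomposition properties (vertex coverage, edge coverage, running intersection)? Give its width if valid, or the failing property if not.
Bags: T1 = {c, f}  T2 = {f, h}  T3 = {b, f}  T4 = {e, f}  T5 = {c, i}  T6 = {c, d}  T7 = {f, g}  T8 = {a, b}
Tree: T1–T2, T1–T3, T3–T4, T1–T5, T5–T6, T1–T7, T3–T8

Vertex coverage: the bags together contain {a, b, c, d, e, f, g, h, i}, the full vertex set. Edge coverage: each edge of G has both endpoints in at least one bag. Running intersection: for every vertex, the bags containing it form a connected subtree. All three properties hold, so this is a valid tree decomposition of width max|bag| − 1 = 1, and hence tw(G) ≤ 1.

Yes; width 1.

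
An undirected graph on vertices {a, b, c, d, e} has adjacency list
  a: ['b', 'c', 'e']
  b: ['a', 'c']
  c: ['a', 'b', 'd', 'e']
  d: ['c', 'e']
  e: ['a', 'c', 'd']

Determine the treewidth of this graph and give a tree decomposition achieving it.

Treewidth 2.
Bags: B1 = {a, c, e}  B2 = {c, d, e}  B3 = {a, b, c}
Tree: B1–B2, B1–B3

The largest bag has 3 vertices, giving width 2; this decomposition certifies tw(G) ≤ 2. Conversely, {c, d, e} is a clique of size 3, and the vertices of any clique must share a bag in every tree decomposition; so some bag has ≥ 3 vertices and tw(G) ≥ 2. The upper and lower bounds meet at 2, so that is the treewidth.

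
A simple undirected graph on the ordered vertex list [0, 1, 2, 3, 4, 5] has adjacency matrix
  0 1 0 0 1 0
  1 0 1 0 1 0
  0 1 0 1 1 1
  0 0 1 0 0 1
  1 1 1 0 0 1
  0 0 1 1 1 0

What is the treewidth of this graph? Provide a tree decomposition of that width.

Treewidth 2.
Bags: B1 = {2, 4, 5}  B2 = {1, 2, 4}  B3 = {2, 3, 5}  B4 = {0, 1, 4}
Tree: B1–B2, B1–B3, B2–B4

Each bag holds 3 vertices, so the decomposition has width 2, which upper-bounds the treewidth. On the other hand G contains the 3-clique {0, 1, 4}. A clique must lie in a single bag of any decomposition, so no decomposition can have width below 2. Therefore the treewidth is 2.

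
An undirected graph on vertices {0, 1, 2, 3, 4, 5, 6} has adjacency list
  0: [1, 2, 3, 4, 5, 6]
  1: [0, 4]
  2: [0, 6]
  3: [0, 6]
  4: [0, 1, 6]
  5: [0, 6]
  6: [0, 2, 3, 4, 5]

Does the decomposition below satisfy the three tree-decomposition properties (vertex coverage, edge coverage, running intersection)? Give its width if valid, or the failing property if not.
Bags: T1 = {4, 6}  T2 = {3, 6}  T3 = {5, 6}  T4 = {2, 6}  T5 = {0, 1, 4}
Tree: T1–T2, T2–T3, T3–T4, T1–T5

No — edge (0,6) lies in no bag.

A tree decomposition must satisfy three properties: every vertex lies in some bag; for every edge, both endpoints lie together in some bag; and for every vertex, the bags containing it form a connected subtree. Here edge (0,6) lies in no bag, so the decomposition is invalid.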